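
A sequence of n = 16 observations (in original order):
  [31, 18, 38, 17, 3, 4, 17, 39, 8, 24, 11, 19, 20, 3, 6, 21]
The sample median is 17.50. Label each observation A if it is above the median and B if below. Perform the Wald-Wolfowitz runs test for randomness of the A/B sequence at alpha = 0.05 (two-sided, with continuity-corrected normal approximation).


Step 1: Compute median = 17.50; label A = above, B = below.
Labels in order: AAABBBBABABAABBA  (n_A = 8, n_B = 8)
Step 2: Count runs R = 9.
Step 3: Under H0 (random ordering), E[R] = 2*n_A*n_B/(n_A+n_B) + 1 = 2*8*8/16 + 1 = 9.0000.
        Var[R] = 2*n_A*n_B*(2*n_A*n_B - n_A - n_B) / ((n_A+n_B)^2 * (n_A+n_B-1)) = 14336/3840 = 3.7333.
        SD[R] = 1.9322.
Step 4: R = E[R], so z = 0 with no continuity correction.
Step 5: Two-sided p-value via normal approximation = 2*(1 - Phi(|z|)) = 1.000000.
Step 6: alpha = 0.05. fail to reject H0.

R = 9, z = 0.0000, p = 1.000000, fail to reject H0.


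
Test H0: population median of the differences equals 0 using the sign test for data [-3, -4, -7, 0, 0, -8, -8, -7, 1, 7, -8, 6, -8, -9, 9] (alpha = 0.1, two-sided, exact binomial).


Step 1: Discard zero differences. Original n = 15; n_eff = number of nonzero differences = 13.
Nonzero differences (with sign): -3, -4, -7, -8, -8, -7, +1, +7, -8, +6, -8, -9, +9
Step 2: Count signs: positive = 4, negative = 9.
Step 3: Under H0: P(positive) = 0.5, so the number of positives S ~ Bin(13, 0.5).
Step 4: Two-sided exact p-value = sum of Bin(13,0.5) probabilities at or below the observed probability = 0.266846.
Step 5: alpha = 0.1. fail to reject H0.

n_eff = 13, pos = 4, neg = 9, p = 0.266846, fail to reject H0.


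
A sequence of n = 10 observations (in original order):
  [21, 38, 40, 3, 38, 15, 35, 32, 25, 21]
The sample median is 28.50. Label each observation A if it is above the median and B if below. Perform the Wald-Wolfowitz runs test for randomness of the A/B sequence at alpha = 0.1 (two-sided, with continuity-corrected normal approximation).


Step 1: Compute median = 28.50; label A = above, B = below.
Labels in order: BAABABAABB  (n_A = 5, n_B = 5)
Step 2: Count runs R = 7.
Step 3: Under H0 (random ordering), E[R] = 2*n_A*n_B/(n_A+n_B) + 1 = 2*5*5/10 + 1 = 6.0000.
        Var[R] = 2*n_A*n_B*(2*n_A*n_B - n_A - n_B) / ((n_A+n_B)^2 * (n_A+n_B-1)) = 2000/900 = 2.2222.
        SD[R] = 1.4907.
Step 4: Continuity-corrected z = (R - 0.5 - E[R]) / SD[R] = (7 - 0.5 - 6.0000) / 1.4907 = 0.3354.
Step 5: Two-sided p-value via normal approximation = 2*(1 - Phi(|z|)) = 0.737316.
Step 6: alpha = 0.1. fail to reject H0.

R = 7, z = 0.3354, p = 0.737316, fail to reject H0.


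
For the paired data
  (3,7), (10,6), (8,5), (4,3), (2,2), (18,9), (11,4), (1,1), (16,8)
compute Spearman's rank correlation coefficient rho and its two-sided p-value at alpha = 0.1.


Step 1: Rank x and y separately (midranks; no ties here).
rank(x): 3->3, 10->6, 8->5, 4->4, 2->2, 18->9, 11->7, 1->1, 16->8
rank(y): 7->7, 6->6, 5->5, 3->3, 2->2, 9->9, 4->4, 1->1, 8->8
Step 2: d_i = R_x(i) - R_y(i); compute d_i^2.
  (3-7)^2=16, (6-6)^2=0, (5-5)^2=0, (4-3)^2=1, (2-2)^2=0, (9-9)^2=0, (7-4)^2=9, (1-1)^2=0, (8-8)^2=0
sum(d^2) = 26.
Step 3: rho = 1 - 6*26 / (9*(9^2 - 1)) = 1 - 156/720 = 0.783333.
Step 4: Under H0, t = rho * sqrt((n-2)/(1-rho^2)) = 3.3341 ~ t(7).
Step 5: Two-sided p-value from the t-distribution with 7 df = 0.012520.
Step 6: alpha = 0.1. reject H0.

rho = 0.7833, p = 0.012520, reject H0 at alpha = 0.1.


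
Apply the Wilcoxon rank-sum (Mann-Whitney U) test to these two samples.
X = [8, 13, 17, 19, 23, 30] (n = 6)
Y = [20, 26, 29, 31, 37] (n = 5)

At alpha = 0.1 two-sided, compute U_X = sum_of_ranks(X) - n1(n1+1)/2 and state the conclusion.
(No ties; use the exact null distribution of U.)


Step 1: Combine and sort all 11 observations; assign midranks.
sorted (value, group): (8,X), (13,X), (17,X), (19,X), (20,Y), (23,X), (26,Y), (29,Y), (30,X), (31,Y), (37,Y)
ranks: 8->1, 13->2, 17->3, 19->4, 20->5, 23->6, 26->7, 29->8, 30->9, 31->10, 37->11
Step 2: Rank sum for X: R1 = 1 + 2 + 3 + 4 + 6 + 9 = 25.
Step 3: U_X = R1 - n1(n1+1)/2 = 25 - 6*7/2 = 25 - 21 = 4.
       U_Y = n1*n2 - U_X = 30 - 4 = 26.
Step 4: No ties, so the exact null distribution of U (based on enumerating the C(11,6) = 462 equally likely rank assignments) gives the two-sided p-value.
Step 5: p-value = 0.051948; compare to alpha = 0.1. reject H0.

U_X = 4, p = 0.051948, reject H0 at alpha = 0.1.


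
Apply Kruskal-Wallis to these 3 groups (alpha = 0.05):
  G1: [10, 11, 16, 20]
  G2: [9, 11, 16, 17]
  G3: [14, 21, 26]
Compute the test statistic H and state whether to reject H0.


Step 1: Combine all N = 11 observations and assign midranks.
sorted (value, group, rank): (9,G2,1), (10,G1,2), (11,G1,3.5), (11,G2,3.5), (14,G3,5), (16,G1,6.5), (16,G2,6.5), (17,G2,8), (20,G1,9), (21,G3,10), (26,G3,11)
Step 2: Sum ranks within each group.
R_1 = 21 (n_1 = 4)
R_2 = 19 (n_2 = 4)
R_3 = 26 (n_3 = 3)
Step 3: H = 12/(N(N+1)) * sum(R_i^2/n_i) - 3(N+1)
     = 12/(11*12) * (21^2/4 + 19^2/4 + 26^2/3) - 3*12
     = 0.090909 * 425.833 - 36
     = 2.712121.
Step 4: Ties present; correction factor C = 1 - 12/(11^3 - 11) = 0.990909. Corrected H = 2.712121 / 0.990909 = 2.737003.
Step 5: Under H0, H ~ chi^2(2); p-value = 0.254488.
Step 6: alpha = 0.05. fail to reject H0.

H = 2.7370, df = 2, p = 0.254488, fail to reject H0.


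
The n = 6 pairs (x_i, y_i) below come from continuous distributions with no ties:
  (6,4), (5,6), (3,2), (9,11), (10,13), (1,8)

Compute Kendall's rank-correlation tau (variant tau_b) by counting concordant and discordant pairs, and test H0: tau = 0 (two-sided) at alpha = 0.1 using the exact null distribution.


Step 1: Enumerate the 15 unordered pairs (i,j) with i<j and classify each by sign(x_j-x_i) * sign(y_j-y_i).
  (1,2):dx=-1,dy=+2->D; (1,3):dx=-3,dy=-2->C; (1,4):dx=+3,dy=+7->C; (1,5):dx=+4,dy=+9->C
  (1,6):dx=-5,dy=+4->D; (2,3):dx=-2,dy=-4->C; (2,4):dx=+4,dy=+5->C; (2,5):dx=+5,dy=+7->C
  (2,6):dx=-4,dy=+2->D; (3,4):dx=+6,dy=+9->C; (3,5):dx=+7,dy=+11->C; (3,6):dx=-2,dy=+6->D
  (4,5):dx=+1,dy=+2->C; (4,6):dx=-8,dy=-3->C; (5,6):dx=-9,dy=-5->C
Step 2: C = 11, D = 4, total pairs = 15.
Step 3: tau = (C - D)/(n(n-1)/2) = (11 - 4)/15 = 0.466667.
Step 4: Exact two-sided p-value (enumerate n! = 720 permutations of y under H0): p = 0.272222.
Step 5: alpha = 0.1. fail to reject H0.

tau_b = 0.4667 (C=11, D=4), p = 0.272222, fail to reject H0.


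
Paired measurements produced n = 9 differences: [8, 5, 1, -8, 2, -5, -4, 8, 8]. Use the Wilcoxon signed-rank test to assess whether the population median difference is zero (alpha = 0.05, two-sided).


Step 1: Drop any zero differences (none here) and take |d_i|.
|d| = [8, 5, 1, 8, 2, 5, 4, 8, 8]
Step 2: Midrank |d_i| (ties get averaged ranks).
ranks: |8|->7.5, |5|->4.5, |1|->1, |8|->7.5, |2|->2, |5|->4.5, |4|->3, |8|->7.5, |8|->7.5
Step 3: Attach original signs; sum ranks with positive sign and with negative sign.
W+ = 7.5 + 4.5 + 1 + 2 + 7.5 + 7.5 = 30
W- = 7.5 + 4.5 + 3 = 15
(Check: W+ + W- = 45 should equal n(n+1)/2 = 45.)
Step 4: Test statistic W = min(W+, W-) = 15.
Step 5: Ties in |d|, so use the tie-corrected normal approximation.
        E[W] = n(n+1)/4 = 9*10/4 = 22.5.
        Tie groups: |d|=5 (t=2), |d|=8 (t=4); sum(t^3 - t) = 66.
        Var[W] = n(n+1)(2n+1)/24 - sum(t^3-t)/48 = 1710/24 - 66/48 = 69.875.
        z = (W - E[W]) / sqrt(Var[W]) = (15 - 22.5) / 8.3591 = -0.8972.
        Two-sided p = 2*Phi(z) = 0.369600.
Step 6: alpha = 0.05. fail to reject H0.

W+ = 30, W- = 15, W = min = 15, p = 0.369600, fail to reject H0.


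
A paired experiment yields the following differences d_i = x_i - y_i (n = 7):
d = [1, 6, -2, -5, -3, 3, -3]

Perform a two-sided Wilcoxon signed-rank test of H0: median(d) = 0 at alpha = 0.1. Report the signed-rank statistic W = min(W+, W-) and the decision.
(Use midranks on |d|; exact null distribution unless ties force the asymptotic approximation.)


Step 1: Drop any zero differences (none here) and take |d_i|.
|d| = [1, 6, 2, 5, 3, 3, 3]
Step 2: Midrank |d_i| (ties get averaged ranks).
ranks: |1|->1, |6|->7, |2|->2, |5|->6, |3|->4, |3|->4, |3|->4
Step 3: Attach original signs; sum ranks with positive sign and with negative sign.
W+ = 1 + 7 + 4 = 12
W- = 2 + 6 + 4 + 4 = 16
(Check: W+ + W- = 28 should equal n(n+1)/2 = 28.)
Step 4: Test statistic W = min(W+, W-) = 12.
Step 5: Ties in |d|, so use the tie-corrected normal approximation.
        E[W] = n(n+1)/4 = 7*8/4 = 14.
        Tie groups: |d|=3 (t=3); sum(t^3 - t) = 24.
        Var[W] = n(n+1)(2n+1)/24 - sum(t^3-t)/48 = 840/24 - 24/48 = 34.5.
        z = (W - E[W]) / sqrt(Var[W]) = (12 - 14) / 5.8737 = -0.3405.
        Two-sided p = 2*Phi(z) = 0.733478.
Step 6: alpha = 0.1. fail to reject H0.

W+ = 12, W- = 16, W = min = 12, p = 0.733478, fail to reject H0.


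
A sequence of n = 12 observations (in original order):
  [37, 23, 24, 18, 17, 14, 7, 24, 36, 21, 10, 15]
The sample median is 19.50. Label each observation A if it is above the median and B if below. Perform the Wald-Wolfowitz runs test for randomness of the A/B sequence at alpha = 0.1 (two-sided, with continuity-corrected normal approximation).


Step 1: Compute median = 19.50; label A = above, B = below.
Labels in order: AAABBBBAAABB  (n_A = 6, n_B = 6)
Step 2: Count runs R = 4.
Step 3: Under H0 (random ordering), E[R] = 2*n_A*n_B/(n_A+n_B) + 1 = 2*6*6/12 + 1 = 7.0000.
        Var[R] = 2*n_A*n_B*(2*n_A*n_B - n_A - n_B) / ((n_A+n_B)^2 * (n_A+n_B-1)) = 4320/1584 = 2.7273.
        SD[R] = 1.6514.
Step 4: Continuity-corrected z = (R + 0.5 - E[R]) / SD[R] = (4 + 0.5 - 7.0000) / 1.6514 = -1.5138.
Step 5: Two-sided p-value via normal approximation = 2*(1 - Phi(|z|)) = 0.130070.
Step 6: alpha = 0.1. fail to reject H0.

R = 4, z = -1.5138, p = 0.130070, fail to reject H0.


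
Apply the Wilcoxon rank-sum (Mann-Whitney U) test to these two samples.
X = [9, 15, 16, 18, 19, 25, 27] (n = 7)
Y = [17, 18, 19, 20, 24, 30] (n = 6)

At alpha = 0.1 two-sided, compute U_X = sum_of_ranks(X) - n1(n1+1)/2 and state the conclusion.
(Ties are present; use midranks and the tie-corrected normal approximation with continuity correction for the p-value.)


Step 1: Combine and sort all 13 observations; assign midranks.
sorted (value, group): (9,X), (15,X), (16,X), (17,Y), (18,X), (18,Y), (19,X), (19,Y), (20,Y), (24,Y), (25,X), (27,X), (30,Y)
ranks: 9->1, 15->2, 16->3, 17->4, 18->5.5, 18->5.5, 19->7.5, 19->7.5, 20->9, 24->10, 25->11, 27->12, 30->13
Step 2: Rank sum for X: R1 = 1 + 2 + 3 + 5.5 + 7.5 + 11 + 12 = 42.
Step 3: U_X = R1 - n1(n1+1)/2 = 42 - 7*8/2 = 42 - 28 = 14.
       U_Y = n1*n2 - U_X = 42 - 14 = 28.
Step 4: Ties are present, so use the tie-corrected normal approximation (with continuity correction) for the p-value.
Step 5: p-value = 0.351785; compare to alpha = 0.1. fail to reject H0.

U_X = 14, p = 0.351785, fail to reject H0 at alpha = 0.1.


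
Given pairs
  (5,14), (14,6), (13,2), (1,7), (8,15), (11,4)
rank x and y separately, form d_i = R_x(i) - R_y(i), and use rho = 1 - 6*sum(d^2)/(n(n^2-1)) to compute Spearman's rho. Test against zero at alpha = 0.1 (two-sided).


Step 1: Rank x and y separately (midranks; no ties here).
rank(x): 5->2, 14->6, 13->5, 1->1, 8->3, 11->4
rank(y): 14->5, 6->3, 2->1, 7->4, 15->6, 4->2
Step 2: d_i = R_x(i) - R_y(i); compute d_i^2.
  (2-5)^2=9, (6-3)^2=9, (5-1)^2=16, (1-4)^2=9, (3-6)^2=9, (4-2)^2=4
sum(d^2) = 56.
Step 3: rho = 1 - 6*56 / (6*(6^2 - 1)) = 1 - 336/210 = -0.600000.
Step 4: Under H0, t = rho * sqrt((n-2)/(1-rho^2)) = -1.5000 ~ t(4).
Step 5: Two-sided p-value from the t-distribution with 4 df = 0.208000.
Step 6: alpha = 0.1. fail to reject H0.

rho = -0.6000, p = 0.208000, fail to reject H0 at alpha = 0.1.


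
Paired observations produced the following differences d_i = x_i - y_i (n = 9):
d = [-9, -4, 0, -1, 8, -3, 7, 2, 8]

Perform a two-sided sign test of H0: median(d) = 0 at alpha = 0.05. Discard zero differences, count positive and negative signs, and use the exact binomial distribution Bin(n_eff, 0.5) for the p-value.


Step 1: Discard zero differences. Original n = 9; n_eff = number of nonzero differences = 8.
Nonzero differences (with sign): -9, -4, -1, +8, -3, +7, +2, +8
Step 2: Count signs: positive = 4, negative = 4.
Step 3: Under H0: P(positive) = 0.5, so the number of positives S ~ Bin(8, 0.5).
Step 4: Two-sided exact p-value = sum of Bin(8,0.5) probabilities at or below the observed probability = 1.000000.
Step 5: alpha = 0.05. fail to reject H0.

n_eff = 8, pos = 4, neg = 4, p = 1.000000, fail to reject H0.


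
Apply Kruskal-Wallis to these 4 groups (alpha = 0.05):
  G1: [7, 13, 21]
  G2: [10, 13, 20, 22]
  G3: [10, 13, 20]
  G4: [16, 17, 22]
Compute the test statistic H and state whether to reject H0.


Step 1: Combine all N = 13 observations and assign midranks.
sorted (value, group, rank): (7,G1,1), (10,G2,2.5), (10,G3,2.5), (13,G1,5), (13,G2,5), (13,G3,5), (16,G4,7), (17,G4,8), (20,G2,9.5), (20,G3,9.5), (21,G1,11), (22,G2,12.5), (22,G4,12.5)
Step 2: Sum ranks within each group.
R_1 = 17 (n_1 = 3)
R_2 = 29.5 (n_2 = 4)
R_3 = 17 (n_3 = 3)
R_4 = 27.5 (n_4 = 3)
Step 3: H = 12/(N(N+1)) * sum(R_i^2/n_i) - 3(N+1)
     = 12/(13*14) * (17^2/3 + 29.5^2/4 + 17^2/3 + 27.5^2/3) - 3*14
     = 0.065934 * 662.312 - 42
     = 1.668956.
Step 4: Ties present; correction factor C = 1 - 42/(13^3 - 13) = 0.980769. Corrected H = 1.668956 / 0.980769 = 1.701681.
Step 5: Under H0, H ~ chi^2(3); p-value = 0.636560.
Step 6: alpha = 0.05. fail to reject H0.

H = 1.7017, df = 3, p = 0.636560, fail to reject H0.


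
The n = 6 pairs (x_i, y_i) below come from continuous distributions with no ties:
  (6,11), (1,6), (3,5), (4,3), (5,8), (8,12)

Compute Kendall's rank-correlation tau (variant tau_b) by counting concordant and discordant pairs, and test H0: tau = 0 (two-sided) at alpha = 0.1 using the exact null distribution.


Step 1: Enumerate the 15 unordered pairs (i,j) with i<j and classify each by sign(x_j-x_i) * sign(y_j-y_i).
  (1,2):dx=-5,dy=-5->C; (1,3):dx=-3,dy=-6->C; (1,4):dx=-2,dy=-8->C; (1,5):dx=-1,dy=-3->C
  (1,6):dx=+2,dy=+1->C; (2,3):dx=+2,dy=-1->D; (2,4):dx=+3,dy=-3->D; (2,5):dx=+4,dy=+2->C
  (2,6):dx=+7,dy=+6->C; (3,4):dx=+1,dy=-2->D; (3,5):dx=+2,dy=+3->C; (3,6):dx=+5,dy=+7->C
  (4,5):dx=+1,dy=+5->C; (4,6):dx=+4,dy=+9->C; (5,6):dx=+3,dy=+4->C
Step 2: C = 12, D = 3, total pairs = 15.
Step 3: tau = (C - D)/(n(n-1)/2) = (12 - 3)/15 = 0.600000.
Step 4: Exact two-sided p-value (enumerate n! = 720 permutations of y under H0): p = 0.136111.
Step 5: alpha = 0.1. fail to reject H0.

tau_b = 0.6000 (C=12, D=3), p = 0.136111, fail to reject H0.


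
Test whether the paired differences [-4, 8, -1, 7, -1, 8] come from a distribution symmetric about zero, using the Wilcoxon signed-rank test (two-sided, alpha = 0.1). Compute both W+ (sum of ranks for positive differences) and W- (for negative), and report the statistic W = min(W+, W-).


Step 1: Drop any zero differences (none here) and take |d_i|.
|d| = [4, 8, 1, 7, 1, 8]
Step 2: Midrank |d_i| (ties get averaged ranks).
ranks: |4|->3, |8|->5.5, |1|->1.5, |7|->4, |1|->1.5, |8|->5.5
Step 3: Attach original signs; sum ranks with positive sign and with negative sign.
W+ = 5.5 + 4 + 5.5 = 15
W- = 3 + 1.5 + 1.5 = 6
(Check: W+ + W- = 21 should equal n(n+1)/2 = 21.)
Step 4: Test statistic W = min(W+, W-) = 6.
Step 5: Ties in |d|, so use the tie-corrected normal approximation.
        E[W] = n(n+1)/4 = 6*7/4 = 10.5.
        Tie groups: |d|=1 (t=2), |d|=8 (t=2); sum(t^3 - t) = 12.
        Var[W] = n(n+1)(2n+1)/24 - sum(t^3-t)/48 = 546/24 - 12/48 = 22.5.
        z = (W - E[W]) / sqrt(Var[W]) = (6 - 10.5) / 4.7434 = -0.9487.
        Two-sided p = 2*Phi(z) = 0.342782.
Step 6: alpha = 0.1. fail to reject H0.

W+ = 15, W- = 6, W = min = 6, p = 0.342782, fail to reject H0.


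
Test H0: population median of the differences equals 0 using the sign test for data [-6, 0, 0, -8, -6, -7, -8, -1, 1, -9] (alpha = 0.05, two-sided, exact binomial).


Step 1: Discard zero differences. Original n = 10; n_eff = number of nonzero differences = 8.
Nonzero differences (with sign): -6, -8, -6, -7, -8, -1, +1, -9
Step 2: Count signs: positive = 1, negative = 7.
Step 3: Under H0: P(positive) = 0.5, so the number of positives S ~ Bin(8, 0.5).
Step 4: Two-sided exact p-value = sum of Bin(8,0.5) probabilities at or below the observed probability = 0.070312.
Step 5: alpha = 0.05. fail to reject H0.

n_eff = 8, pos = 1, neg = 7, p = 0.070312, fail to reject H0.


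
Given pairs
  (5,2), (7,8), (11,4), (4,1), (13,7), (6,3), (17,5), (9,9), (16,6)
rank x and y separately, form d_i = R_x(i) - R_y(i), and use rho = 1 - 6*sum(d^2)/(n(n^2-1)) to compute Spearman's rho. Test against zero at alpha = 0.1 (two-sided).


Step 1: Rank x and y separately (midranks; no ties here).
rank(x): 5->2, 7->4, 11->6, 4->1, 13->7, 6->3, 17->9, 9->5, 16->8
rank(y): 2->2, 8->8, 4->4, 1->1, 7->7, 3->3, 5->5, 9->9, 6->6
Step 2: d_i = R_x(i) - R_y(i); compute d_i^2.
  (2-2)^2=0, (4-8)^2=16, (6-4)^2=4, (1-1)^2=0, (7-7)^2=0, (3-3)^2=0, (9-5)^2=16, (5-9)^2=16, (8-6)^2=4
sum(d^2) = 56.
Step 3: rho = 1 - 6*56 / (9*(9^2 - 1)) = 1 - 336/720 = 0.533333.
Step 4: Under H0, t = rho * sqrt((n-2)/(1-rho^2)) = 1.6681 ~ t(7).
Step 5: Two-sided p-value from the t-distribution with 7 df = 0.139227.
Step 6: alpha = 0.1. fail to reject H0.

rho = 0.5333, p = 0.139227, fail to reject H0 at alpha = 0.1.


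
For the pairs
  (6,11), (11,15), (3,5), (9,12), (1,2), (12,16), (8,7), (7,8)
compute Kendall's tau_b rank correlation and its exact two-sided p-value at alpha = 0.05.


Step 1: Enumerate the 28 unordered pairs (i,j) with i<j and classify each by sign(x_j-x_i) * sign(y_j-y_i).
  (1,2):dx=+5,dy=+4->C; (1,3):dx=-3,dy=-6->C; (1,4):dx=+3,dy=+1->C; (1,5):dx=-5,dy=-9->C
  (1,6):dx=+6,dy=+5->C; (1,7):dx=+2,dy=-4->D; (1,8):dx=+1,dy=-3->D; (2,3):dx=-8,dy=-10->C
  (2,4):dx=-2,dy=-3->C; (2,5):dx=-10,dy=-13->C; (2,6):dx=+1,dy=+1->C; (2,7):dx=-3,dy=-8->C
  (2,8):dx=-4,dy=-7->C; (3,4):dx=+6,dy=+7->C; (3,5):dx=-2,dy=-3->C; (3,6):dx=+9,dy=+11->C
  (3,7):dx=+5,dy=+2->C; (3,8):dx=+4,dy=+3->C; (4,5):dx=-8,dy=-10->C; (4,6):dx=+3,dy=+4->C
  (4,7):dx=-1,dy=-5->C; (4,8):dx=-2,dy=-4->C; (5,6):dx=+11,dy=+14->C; (5,7):dx=+7,dy=+5->C
  (5,8):dx=+6,dy=+6->C; (6,7):dx=-4,dy=-9->C; (6,8):dx=-5,dy=-8->C; (7,8):dx=-1,dy=+1->D
Step 2: C = 25, D = 3, total pairs = 28.
Step 3: tau = (C - D)/(n(n-1)/2) = (25 - 3)/28 = 0.785714.
Step 4: Exact two-sided p-value (enumerate n! = 40320 permutations of y under H0): p = 0.005506.
Step 5: alpha = 0.05. reject H0.

tau_b = 0.7857 (C=25, D=3), p = 0.005506, reject H0.


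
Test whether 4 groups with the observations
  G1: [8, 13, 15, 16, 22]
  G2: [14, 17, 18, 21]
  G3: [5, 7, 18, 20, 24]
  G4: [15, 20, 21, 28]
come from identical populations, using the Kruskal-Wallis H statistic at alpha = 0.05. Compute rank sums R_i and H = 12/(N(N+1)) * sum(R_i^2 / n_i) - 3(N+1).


Step 1: Combine all N = 18 observations and assign midranks.
sorted (value, group, rank): (5,G3,1), (7,G3,2), (8,G1,3), (13,G1,4), (14,G2,5), (15,G1,6.5), (15,G4,6.5), (16,G1,8), (17,G2,9), (18,G2,10.5), (18,G3,10.5), (20,G3,12.5), (20,G4,12.5), (21,G2,14.5), (21,G4,14.5), (22,G1,16), (24,G3,17), (28,G4,18)
Step 2: Sum ranks within each group.
R_1 = 37.5 (n_1 = 5)
R_2 = 39 (n_2 = 4)
R_3 = 43 (n_3 = 5)
R_4 = 51.5 (n_4 = 4)
Step 3: H = 12/(N(N+1)) * sum(R_i^2/n_i) - 3(N+1)
     = 12/(18*19) * (37.5^2/5 + 39^2/4 + 43^2/5 + 51.5^2/4) - 3*19
     = 0.035088 * 1694.36 - 57
     = 2.451316.
Step 4: Ties present; correction factor C = 1 - 24/(18^3 - 18) = 0.995872. Corrected H = 2.451316 / 0.995872 = 2.461477.
Step 5: Under H0, H ~ chi^2(3); p-value = 0.482293.
Step 6: alpha = 0.05. fail to reject H0.

H = 2.4615, df = 3, p = 0.482293, fail to reject H0.


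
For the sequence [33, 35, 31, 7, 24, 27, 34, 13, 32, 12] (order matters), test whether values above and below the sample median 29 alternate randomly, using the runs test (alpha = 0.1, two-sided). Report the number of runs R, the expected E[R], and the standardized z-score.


Step 1: Compute median = 29; label A = above, B = below.
Labels in order: AAABBBABAB  (n_A = 5, n_B = 5)
Step 2: Count runs R = 6.
Step 3: Under H0 (random ordering), E[R] = 2*n_A*n_B/(n_A+n_B) + 1 = 2*5*5/10 + 1 = 6.0000.
        Var[R] = 2*n_A*n_B*(2*n_A*n_B - n_A - n_B) / ((n_A+n_B)^2 * (n_A+n_B-1)) = 2000/900 = 2.2222.
        SD[R] = 1.4907.
Step 4: R = E[R], so z = 0 with no continuity correction.
Step 5: Two-sided p-value via normal approximation = 2*(1 - Phi(|z|)) = 1.000000.
Step 6: alpha = 0.1. fail to reject H0.

R = 6, z = 0.0000, p = 1.000000, fail to reject H0.


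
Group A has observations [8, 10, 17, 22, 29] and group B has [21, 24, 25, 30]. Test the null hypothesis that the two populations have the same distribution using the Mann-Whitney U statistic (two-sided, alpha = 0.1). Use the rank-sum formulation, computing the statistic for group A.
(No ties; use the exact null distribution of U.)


Step 1: Combine and sort all 9 observations; assign midranks.
sorted (value, group): (8,X), (10,X), (17,X), (21,Y), (22,X), (24,Y), (25,Y), (29,X), (30,Y)
ranks: 8->1, 10->2, 17->3, 21->4, 22->5, 24->6, 25->7, 29->8, 30->9
Step 2: Rank sum for X: R1 = 1 + 2 + 3 + 5 + 8 = 19.
Step 3: U_X = R1 - n1(n1+1)/2 = 19 - 5*6/2 = 19 - 15 = 4.
       U_Y = n1*n2 - U_X = 20 - 4 = 16.
Step 4: No ties, so the exact null distribution of U (based on enumerating the C(9,5) = 126 equally likely rank assignments) gives the two-sided p-value.
Step 5: p-value = 0.190476; compare to alpha = 0.1. fail to reject H0.

U_X = 4, p = 0.190476, fail to reject H0 at alpha = 0.1.


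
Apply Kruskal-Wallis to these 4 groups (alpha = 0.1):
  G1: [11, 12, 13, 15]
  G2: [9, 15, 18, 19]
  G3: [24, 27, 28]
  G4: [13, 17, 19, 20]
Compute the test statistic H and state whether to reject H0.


Step 1: Combine all N = 15 observations and assign midranks.
sorted (value, group, rank): (9,G2,1), (11,G1,2), (12,G1,3), (13,G1,4.5), (13,G4,4.5), (15,G1,6.5), (15,G2,6.5), (17,G4,8), (18,G2,9), (19,G2,10.5), (19,G4,10.5), (20,G4,12), (24,G3,13), (27,G3,14), (28,G3,15)
Step 2: Sum ranks within each group.
R_1 = 16 (n_1 = 4)
R_2 = 27 (n_2 = 4)
R_3 = 42 (n_3 = 3)
R_4 = 35 (n_4 = 4)
Step 3: H = 12/(N(N+1)) * sum(R_i^2/n_i) - 3(N+1)
     = 12/(15*16) * (16^2/4 + 27^2/4 + 42^2/3 + 35^2/4) - 3*16
     = 0.050000 * 1140.5 - 48
     = 9.025000.
Step 4: Ties present; correction factor C = 1 - 18/(15^3 - 15) = 0.994643. Corrected H = 9.025000 / 0.994643 = 9.073609.
Step 5: Under H0, H ~ chi^2(3); p-value = 0.028328.
Step 6: alpha = 0.1. reject H0.

H = 9.0736, df = 3, p = 0.028328, reject H0.


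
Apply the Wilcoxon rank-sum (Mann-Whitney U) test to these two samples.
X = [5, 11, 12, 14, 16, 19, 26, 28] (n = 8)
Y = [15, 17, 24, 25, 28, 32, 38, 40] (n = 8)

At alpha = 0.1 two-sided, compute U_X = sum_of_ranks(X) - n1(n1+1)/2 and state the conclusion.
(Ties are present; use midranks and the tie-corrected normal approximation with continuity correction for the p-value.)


Step 1: Combine and sort all 16 observations; assign midranks.
sorted (value, group): (5,X), (11,X), (12,X), (14,X), (15,Y), (16,X), (17,Y), (19,X), (24,Y), (25,Y), (26,X), (28,X), (28,Y), (32,Y), (38,Y), (40,Y)
ranks: 5->1, 11->2, 12->3, 14->4, 15->5, 16->6, 17->7, 19->8, 24->9, 25->10, 26->11, 28->12.5, 28->12.5, 32->14, 38->15, 40->16
Step 2: Rank sum for X: R1 = 1 + 2 + 3 + 4 + 6 + 8 + 11 + 12.5 = 47.5.
Step 3: U_X = R1 - n1(n1+1)/2 = 47.5 - 8*9/2 = 47.5 - 36 = 11.5.
       U_Y = n1*n2 - U_X = 64 - 11.5 = 52.5.
Step 4: Ties are present, so use the tie-corrected normal approximation (with continuity correction) for the p-value.
Step 5: p-value = 0.035556; compare to alpha = 0.1. reject H0.

U_X = 11.5, p = 0.035556, reject H0 at alpha = 0.1.


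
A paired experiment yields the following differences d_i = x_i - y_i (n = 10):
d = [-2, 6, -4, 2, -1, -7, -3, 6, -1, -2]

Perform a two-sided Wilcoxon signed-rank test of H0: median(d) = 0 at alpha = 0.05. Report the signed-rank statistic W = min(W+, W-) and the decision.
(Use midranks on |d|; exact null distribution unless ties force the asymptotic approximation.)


Step 1: Drop any zero differences (none here) and take |d_i|.
|d| = [2, 6, 4, 2, 1, 7, 3, 6, 1, 2]
Step 2: Midrank |d_i| (ties get averaged ranks).
ranks: |2|->4, |6|->8.5, |4|->7, |2|->4, |1|->1.5, |7|->10, |3|->6, |6|->8.5, |1|->1.5, |2|->4
Step 3: Attach original signs; sum ranks with positive sign and with negative sign.
W+ = 8.5 + 4 + 8.5 = 21
W- = 4 + 7 + 1.5 + 10 + 6 + 1.5 + 4 = 34
(Check: W+ + W- = 55 should equal n(n+1)/2 = 55.)
Step 4: Test statistic W = min(W+, W-) = 21.
Step 5: Ties in |d|, so use the tie-corrected normal approximation.
        E[W] = n(n+1)/4 = 10*11/4 = 27.5.
        Tie groups: |d|=1 (t=2), |d|=2 (t=3), |d|=6 (t=2); sum(t^3 - t) = 36.
        Var[W] = n(n+1)(2n+1)/24 - sum(t^3-t)/48 = 2310/24 - 36/48 = 95.5.
        z = (W - E[W]) / sqrt(Var[W]) = (21 - 27.5) / 9.7724 = -0.6651.
        Two-sided p = 2*Phi(z) = 0.505962.
Step 6: alpha = 0.05. fail to reject H0.

W+ = 21, W- = 34, W = min = 21, p = 0.505962, fail to reject H0.


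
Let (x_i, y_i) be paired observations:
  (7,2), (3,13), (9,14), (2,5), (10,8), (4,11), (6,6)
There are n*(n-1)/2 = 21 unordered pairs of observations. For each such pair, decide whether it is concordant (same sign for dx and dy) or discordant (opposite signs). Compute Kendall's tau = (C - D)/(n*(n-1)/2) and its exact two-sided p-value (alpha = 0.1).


Step 1: Enumerate the 21 unordered pairs (i,j) with i<j and classify each by sign(x_j-x_i) * sign(y_j-y_i).
  (1,2):dx=-4,dy=+11->D; (1,3):dx=+2,dy=+12->C; (1,4):dx=-5,dy=+3->D; (1,5):dx=+3,dy=+6->C
  (1,6):dx=-3,dy=+9->D; (1,7):dx=-1,dy=+4->D; (2,3):dx=+6,dy=+1->C; (2,4):dx=-1,dy=-8->C
  (2,5):dx=+7,dy=-5->D; (2,6):dx=+1,dy=-2->D; (2,7):dx=+3,dy=-7->D; (3,4):dx=-7,dy=-9->C
  (3,5):dx=+1,dy=-6->D; (3,6):dx=-5,dy=-3->C; (3,7):dx=-3,dy=-8->C; (4,5):dx=+8,dy=+3->C
  (4,6):dx=+2,dy=+6->C; (4,7):dx=+4,dy=+1->C; (5,6):dx=-6,dy=+3->D; (5,7):dx=-4,dy=-2->C
  (6,7):dx=+2,dy=-5->D
Step 2: C = 11, D = 10, total pairs = 21.
Step 3: tau = (C - D)/(n(n-1)/2) = (11 - 10)/21 = 0.047619.
Step 4: Exact two-sided p-value (enumerate n! = 5040 permutations of y under H0): p = 1.000000.
Step 5: alpha = 0.1. fail to reject H0.

tau_b = 0.0476 (C=11, D=10), p = 1.000000, fail to reject H0.


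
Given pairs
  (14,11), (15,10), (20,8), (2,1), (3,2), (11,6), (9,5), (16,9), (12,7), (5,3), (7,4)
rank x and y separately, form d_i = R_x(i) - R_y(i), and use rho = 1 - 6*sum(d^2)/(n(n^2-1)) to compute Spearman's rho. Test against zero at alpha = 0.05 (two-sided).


Step 1: Rank x and y separately (midranks; no ties here).
rank(x): 14->8, 15->9, 20->11, 2->1, 3->2, 11->6, 9->5, 16->10, 12->7, 5->3, 7->4
rank(y): 11->11, 10->10, 8->8, 1->1, 2->2, 6->6, 5->5, 9->9, 7->7, 3->3, 4->4
Step 2: d_i = R_x(i) - R_y(i); compute d_i^2.
  (8-11)^2=9, (9-10)^2=1, (11-8)^2=9, (1-1)^2=0, (2-2)^2=0, (6-6)^2=0, (5-5)^2=0, (10-9)^2=1, (7-7)^2=0, (3-3)^2=0, (4-4)^2=0
sum(d^2) = 20.
Step 3: rho = 1 - 6*20 / (11*(11^2 - 1)) = 1 - 120/1320 = 0.909091.
Step 4: Under H0, t = rho * sqrt((n-2)/(1-rho^2)) = 6.5465 ~ t(9).
Step 5: Two-sided p-value from the t-distribution with 9 df = 0.000106.
Step 6: alpha = 0.05. reject H0.

rho = 0.9091, p = 0.000106, reject H0 at alpha = 0.05.


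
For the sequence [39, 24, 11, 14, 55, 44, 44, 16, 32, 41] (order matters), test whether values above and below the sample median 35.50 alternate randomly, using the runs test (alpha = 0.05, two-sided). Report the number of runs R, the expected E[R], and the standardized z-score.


Step 1: Compute median = 35.50; label A = above, B = below.
Labels in order: ABBBAAABBA  (n_A = 5, n_B = 5)
Step 2: Count runs R = 5.
Step 3: Under H0 (random ordering), E[R] = 2*n_A*n_B/(n_A+n_B) + 1 = 2*5*5/10 + 1 = 6.0000.
        Var[R] = 2*n_A*n_B*(2*n_A*n_B - n_A - n_B) / ((n_A+n_B)^2 * (n_A+n_B-1)) = 2000/900 = 2.2222.
        SD[R] = 1.4907.
Step 4: Continuity-corrected z = (R + 0.5 - E[R]) / SD[R] = (5 + 0.5 - 6.0000) / 1.4907 = -0.3354.
Step 5: Two-sided p-value via normal approximation = 2*(1 - Phi(|z|)) = 0.737316.
Step 6: alpha = 0.05. fail to reject H0.

R = 5, z = -0.3354, p = 0.737316, fail to reject H0.


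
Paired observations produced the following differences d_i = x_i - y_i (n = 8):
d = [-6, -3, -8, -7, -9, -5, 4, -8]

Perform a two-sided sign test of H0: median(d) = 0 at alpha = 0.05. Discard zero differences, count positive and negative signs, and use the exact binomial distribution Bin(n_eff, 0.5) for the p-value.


Step 1: Discard zero differences. Original n = 8; n_eff = number of nonzero differences = 8.
Nonzero differences (with sign): -6, -3, -8, -7, -9, -5, +4, -8
Step 2: Count signs: positive = 1, negative = 7.
Step 3: Under H0: P(positive) = 0.5, so the number of positives S ~ Bin(8, 0.5).
Step 4: Two-sided exact p-value = sum of Bin(8,0.5) probabilities at or below the observed probability = 0.070312.
Step 5: alpha = 0.05. fail to reject H0.

n_eff = 8, pos = 1, neg = 7, p = 0.070312, fail to reject H0.


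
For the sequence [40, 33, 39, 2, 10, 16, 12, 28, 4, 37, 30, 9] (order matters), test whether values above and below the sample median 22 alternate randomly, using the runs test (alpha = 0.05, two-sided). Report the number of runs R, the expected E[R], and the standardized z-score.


Step 1: Compute median = 22; label A = above, B = below.
Labels in order: AAABBBBABAAB  (n_A = 6, n_B = 6)
Step 2: Count runs R = 6.
Step 3: Under H0 (random ordering), E[R] = 2*n_A*n_B/(n_A+n_B) + 1 = 2*6*6/12 + 1 = 7.0000.
        Var[R] = 2*n_A*n_B*(2*n_A*n_B - n_A - n_B) / ((n_A+n_B)^2 * (n_A+n_B-1)) = 4320/1584 = 2.7273.
        SD[R] = 1.6514.
Step 4: Continuity-corrected z = (R + 0.5 - E[R]) / SD[R] = (6 + 0.5 - 7.0000) / 1.6514 = -0.3028.
Step 5: Two-sided p-value via normal approximation = 2*(1 - Phi(|z|)) = 0.762069.
Step 6: alpha = 0.05. fail to reject H0.

R = 6, z = -0.3028, p = 0.762069, fail to reject H0.


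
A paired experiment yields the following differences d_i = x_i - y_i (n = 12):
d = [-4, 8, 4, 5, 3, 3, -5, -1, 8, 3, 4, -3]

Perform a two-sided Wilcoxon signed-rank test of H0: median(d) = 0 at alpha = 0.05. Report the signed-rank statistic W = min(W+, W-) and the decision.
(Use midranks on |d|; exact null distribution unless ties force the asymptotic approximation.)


Step 1: Drop any zero differences (none here) and take |d_i|.
|d| = [4, 8, 4, 5, 3, 3, 5, 1, 8, 3, 4, 3]
Step 2: Midrank |d_i| (ties get averaged ranks).
ranks: |4|->7, |8|->11.5, |4|->7, |5|->9.5, |3|->3.5, |3|->3.5, |5|->9.5, |1|->1, |8|->11.5, |3|->3.5, |4|->7, |3|->3.5
Step 3: Attach original signs; sum ranks with positive sign and with negative sign.
W+ = 11.5 + 7 + 9.5 + 3.5 + 3.5 + 11.5 + 3.5 + 7 = 57
W- = 7 + 9.5 + 1 + 3.5 = 21
(Check: W+ + W- = 78 should equal n(n+1)/2 = 78.)
Step 4: Test statistic W = min(W+, W-) = 21.
Step 5: Ties in |d|, so use the tie-corrected normal approximation.
        E[W] = n(n+1)/4 = 12*13/4 = 39.
        Tie groups: |d|=3 (t=4), |d|=4 (t=3), |d|=5 (t=2), |d|=8 (t=2); sum(t^3 - t) = 96.
        Var[W] = n(n+1)(2n+1)/24 - sum(t^3-t)/48 = 3900/24 - 96/48 = 160.5.
        z = (W - E[W]) / sqrt(Var[W]) = (21 - 39) / 12.6689 = -1.4208.
        Two-sided p = 2*Phi(z) = 0.155373.
Step 6: alpha = 0.05. fail to reject H0.

W+ = 57, W- = 21, W = min = 21, p = 0.155373, fail to reject H0.


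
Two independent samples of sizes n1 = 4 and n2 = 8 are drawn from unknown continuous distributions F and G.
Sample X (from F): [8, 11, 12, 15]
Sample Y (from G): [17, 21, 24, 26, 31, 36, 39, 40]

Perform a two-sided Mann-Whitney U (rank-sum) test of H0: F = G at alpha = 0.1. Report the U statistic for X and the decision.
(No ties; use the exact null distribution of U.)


Step 1: Combine and sort all 12 observations; assign midranks.
sorted (value, group): (8,X), (11,X), (12,X), (15,X), (17,Y), (21,Y), (24,Y), (26,Y), (31,Y), (36,Y), (39,Y), (40,Y)
ranks: 8->1, 11->2, 12->3, 15->4, 17->5, 21->6, 24->7, 26->8, 31->9, 36->10, 39->11, 40->12
Step 2: Rank sum for X: R1 = 1 + 2 + 3 + 4 = 10.
Step 3: U_X = R1 - n1(n1+1)/2 = 10 - 4*5/2 = 10 - 10 = 0.
       U_Y = n1*n2 - U_X = 32 - 0 = 32.
Step 4: No ties, so the exact null distribution of U (based on enumerating the C(12,4) = 495 equally likely rank assignments) gives the two-sided p-value.
Step 5: p-value = 0.004040; compare to alpha = 0.1. reject H0.

U_X = 0, p = 0.004040, reject H0 at alpha = 0.1.


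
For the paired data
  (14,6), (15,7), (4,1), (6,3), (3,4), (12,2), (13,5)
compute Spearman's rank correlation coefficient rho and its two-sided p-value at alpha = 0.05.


Step 1: Rank x and y separately (midranks; no ties here).
rank(x): 14->6, 15->7, 4->2, 6->3, 3->1, 12->4, 13->5
rank(y): 6->6, 7->7, 1->1, 3->3, 4->4, 2->2, 5->5
Step 2: d_i = R_x(i) - R_y(i); compute d_i^2.
  (6-6)^2=0, (7-7)^2=0, (2-1)^2=1, (3-3)^2=0, (1-4)^2=9, (4-2)^2=4, (5-5)^2=0
sum(d^2) = 14.
Step 3: rho = 1 - 6*14 / (7*(7^2 - 1)) = 1 - 84/336 = 0.750000.
Step 4: Under H0, t = rho * sqrt((n-2)/(1-rho^2)) = 2.5355 ~ t(5).
Step 5: Two-sided p-value from the t-distribution with 5 df = 0.052181.
Step 6: alpha = 0.05. fail to reject H0.

rho = 0.7500, p = 0.052181, fail to reject H0 at alpha = 0.05.


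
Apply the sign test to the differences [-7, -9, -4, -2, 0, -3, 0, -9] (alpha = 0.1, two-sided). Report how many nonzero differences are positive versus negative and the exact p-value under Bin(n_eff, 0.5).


Step 1: Discard zero differences. Original n = 8; n_eff = number of nonzero differences = 6.
Nonzero differences (with sign): -7, -9, -4, -2, -3, -9
Step 2: Count signs: positive = 0, negative = 6.
Step 3: Under H0: P(positive) = 0.5, so the number of positives S ~ Bin(6, 0.5).
Step 4: Two-sided exact p-value = sum of Bin(6,0.5) probabilities at or below the observed probability = 0.031250.
Step 5: alpha = 0.1. reject H0.

n_eff = 6, pos = 0, neg = 6, p = 0.031250, reject H0.


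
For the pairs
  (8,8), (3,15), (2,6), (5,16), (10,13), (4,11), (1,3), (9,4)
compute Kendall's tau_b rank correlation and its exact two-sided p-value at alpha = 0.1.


Step 1: Enumerate the 28 unordered pairs (i,j) with i<j and classify each by sign(x_j-x_i) * sign(y_j-y_i).
  (1,2):dx=-5,dy=+7->D; (1,3):dx=-6,dy=-2->C; (1,4):dx=-3,dy=+8->D; (1,5):dx=+2,dy=+5->C
  (1,6):dx=-4,dy=+3->D; (1,7):dx=-7,dy=-5->C; (1,8):dx=+1,dy=-4->D; (2,3):dx=-1,dy=-9->C
  (2,4):dx=+2,dy=+1->C; (2,5):dx=+7,dy=-2->D; (2,6):dx=+1,dy=-4->D; (2,7):dx=-2,dy=-12->C
  (2,8):dx=+6,dy=-11->D; (3,4):dx=+3,dy=+10->C; (3,5):dx=+8,dy=+7->C; (3,6):dx=+2,dy=+5->C
  (3,7):dx=-1,dy=-3->C; (3,8):dx=+7,dy=-2->D; (4,5):dx=+5,dy=-3->D; (4,6):dx=-1,dy=-5->C
  (4,7):dx=-4,dy=-13->C; (4,8):dx=+4,dy=-12->D; (5,6):dx=-6,dy=-2->C; (5,7):dx=-9,dy=-10->C
  (5,8):dx=-1,dy=-9->C; (6,7):dx=-3,dy=-8->C; (6,8):dx=+5,dy=-7->D; (7,8):dx=+8,dy=+1->C
Step 2: C = 17, D = 11, total pairs = 28.
Step 3: tau = (C - D)/(n(n-1)/2) = (17 - 11)/28 = 0.214286.
Step 4: Exact two-sided p-value (enumerate n! = 40320 permutations of y under H0): p = 0.548413.
Step 5: alpha = 0.1. fail to reject H0.

tau_b = 0.2143 (C=17, D=11), p = 0.548413, fail to reject H0.


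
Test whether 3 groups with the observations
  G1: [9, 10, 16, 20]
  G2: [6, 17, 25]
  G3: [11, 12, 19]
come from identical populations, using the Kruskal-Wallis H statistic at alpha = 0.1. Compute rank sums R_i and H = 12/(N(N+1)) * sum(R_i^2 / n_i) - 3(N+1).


Step 1: Combine all N = 10 observations and assign midranks.
sorted (value, group, rank): (6,G2,1), (9,G1,2), (10,G1,3), (11,G3,4), (12,G3,5), (16,G1,6), (17,G2,7), (19,G3,8), (20,G1,9), (25,G2,10)
Step 2: Sum ranks within each group.
R_1 = 20 (n_1 = 4)
R_2 = 18 (n_2 = 3)
R_3 = 17 (n_3 = 3)
Step 3: H = 12/(N(N+1)) * sum(R_i^2/n_i) - 3(N+1)
     = 12/(10*11) * (20^2/4 + 18^2/3 + 17^2/3) - 3*11
     = 0.109091 * 304.333 - 33
     = 0.200000.
Step 4: No ties, so H is used without correction.
Step 5: Under H0, H ~ chi^2(2); p-value = 0.904837.
Step 6: alpha = 0.1. fail to reject H0.

H = 0.2000, df = 2, p = 0.904837, fail to reject H0.


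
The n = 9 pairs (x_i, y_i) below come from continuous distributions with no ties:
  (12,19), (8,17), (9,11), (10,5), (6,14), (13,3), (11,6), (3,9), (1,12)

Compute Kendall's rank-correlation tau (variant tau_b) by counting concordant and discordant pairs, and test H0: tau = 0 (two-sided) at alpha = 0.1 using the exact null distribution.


Step 1: Enumerate the 36 unordered pairs (i,j) with i<j and classify each by sign(x_j-x_i) * sign(y_j-y_i).
  (1,2):dx=-4,dy=-2->C; (1,3):dx=-3,dy=-8->C; (1,4):dx=-2,dy=-14->C; (1,5):dx=-6,dy=-5->C
  (1,6):dx=+1,dy=-16->D; (1,7):dx=-1,dy=-13->C; (1,8):dx=-9,dy=-10->C; (1,9):dx=-11,dy=-7->C
  (2,3):dx=+1,dy=-6->D; (2,4):dx=+2,dy=-12->D; (2,5):dx=-2,dy=-3->C; (2,6):dx=+5,dy=-14->D
  (2,7):dx=+3,dy=-11->D; (2,8):dx=-5,dy=-8->C; (2,9):dx=-7,dy=-5->C; (3,4):dx=+1,dy=-6->D
  (3,5):dx=-3,dy=+3->D; (3,6):dx=+4,dy=-8->D; (3,7):dx=+2,dy=-5->D; (3,8):dx=-6,dy=-2->C
  (3,9):dx=-8,dy=+1->D; (4,5):dx=-4,dy=+9->D; (4,6):dx=+3,dy=-2->D; (4,7):dx=+1,dy=+1->C
  (4,8):dx=-7,dy=+4->D; (4,9):dx=-9,dy=+7->D; (5,6):dx=+7,dy=-11->D; (5,7):dx=+5,dy=-8->D
  (5,8):dx=-3,dy=-5->C; (5,9):dx=-5,dy=-2->C; (6,7):dx=-2,dy=+3->D; (6,8):dx=-10,dy=+6->D
  (6,9):dx=-12,dy=+9->D; (7,8):dx=-8,dy=+3->D; (7,9):dx=-10,dy=+6->D; (8,9):dx=-2,dy=+3->D
Step 2: C = 14, D = 22, total pairs = 36.
Step 3: tau = (C - D)/(n(n-1)/2) = (14 - 22)/36 = -0.222222.
Step 4: Exact two-sided p-value (enumerate n! = 362880 permutations of y under H0): p = 0.476709.
Step 5: alpha = 0.1. fail to reject H0.

tau_b = -0.2222 (C=14, D=22), p = 0.476709, fail to reject H0.


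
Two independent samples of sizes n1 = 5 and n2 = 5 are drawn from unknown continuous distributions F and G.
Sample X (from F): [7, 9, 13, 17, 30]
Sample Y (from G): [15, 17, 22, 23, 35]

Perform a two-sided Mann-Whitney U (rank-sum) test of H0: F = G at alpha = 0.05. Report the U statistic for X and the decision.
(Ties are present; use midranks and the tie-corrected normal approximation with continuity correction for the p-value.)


Step 1: Combine and sort all 10 observations; assign midranks.
sorted (value, group): (7,X), (9,X), (13,X), (15,Y), (17,X), (17,Y), (22,Y), (23,Y), (30,X), (35,Y)
ranks: 7->1, 9->2, 13->3, 15->4, 17->5.5, 17->5.5, 22->7, 23->8, 30->9, 35->10
Step 2: Rank sum for X: R1 = 1 + 2 + 3 + 5.5 + 9 = 20.5.
Step 3: U_X = R1 - n1(n1+1)/2 = 20.5 - 5*6/2 = 20.5 - 15 = 5.5.
       U_Y = n1*n2 - U_X = 25 - 5.5 = 19.5.
Step 4: Ties are present, so use the tie-corrected normal approximation (with continuity correction) for the p-value.
Step 5: p-value = 0.173217; compare to alpha = 0.05. fail to reject H0.

U_X = 5.5, p = 0.173217, fail to reject H0 at alpha = 0.05.


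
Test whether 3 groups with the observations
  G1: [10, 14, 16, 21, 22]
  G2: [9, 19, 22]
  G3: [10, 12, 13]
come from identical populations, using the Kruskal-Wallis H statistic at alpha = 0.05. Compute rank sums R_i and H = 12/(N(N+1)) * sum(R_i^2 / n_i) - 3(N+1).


Step 1: Combine all N = 11 observations and assign midranks.
sorted (value, group, rank): (9,G2,1), (10,G1,2.5), (10,G3,2.5), (12,G3,4), (13,G3,5), (14,G1,6), (16,G1,7), (19,G2,8), (21,G1,9), (22,G1,10.5), (22,G2,10.5)
Step 2: Sum ranks within each group.
R_1 = 35 (n_1 = 5)
R_2 = 19.5 (n_2 = 3)
R_3 = 11.5 (n_3 = 3)
Step 3: H = 12/(N(N+1)) * sum(R_i^2/n_i) - 3(N+1)
     = 12/(11*12) * (35^2/5 + 19.5^2/3 + 11.5^2/3) - 3*12
     = 0.090909 * 415.833 - 36
     = 1.803030.
Step 4: Ties present; correction factor C = 1 - 12/(11^3 - 11) = 0.990909. Corrected H = 1.803030 / 0.990909 = 1.819572.
Step 5: Under H0, H ~ chi^2(2); p-value = 0.402610.
Step 6: alpha = 0.05. fail to reject H0.

H = 1.8196, df = 2, p = 0.402610, fail to reject H0.


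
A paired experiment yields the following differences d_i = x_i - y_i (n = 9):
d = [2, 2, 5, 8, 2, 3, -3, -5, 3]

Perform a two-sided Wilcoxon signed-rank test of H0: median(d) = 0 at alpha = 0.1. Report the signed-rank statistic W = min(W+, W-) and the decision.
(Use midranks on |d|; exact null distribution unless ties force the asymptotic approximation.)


Step 1: Drop any zero differences (none here) and take |d_i|.
|d| = [2, 2, 5, 8, 2, 3, 3, 5, 3]
Step 2: Midrank |d_i| (ties get averaged ranks).
ranks: |2|->2, |2|->2, |5|->7.5, |8|->9, |2|->2, |3|->5, |3|->5, |5|->7.5, |3|->5
Step 3: Attach original signs; sum ranks with positive sign and with negative sign.
W+ = 2 + 2 + 7.5 + 9 + 2 + 5 + 5 = 32.5
W- = 5 + 7.5 = 12.5
(Check: W+ + W- = 45 should equal n(n+1)/2 = 45.)
Step 4: Test statistic W = min(W+, W-) = 12.5.
Step 5: Ties in |d|, so use the tie-corrected normal approximation.
        E[W] = n(n+1)/4 = 9*10/4 = 22.5.
        Tie groups: |d|=2 (t=3), |d|=3 (t=3), |d|=5 (t=2); sum(t^3 - t) = 54.
        Var[W] = n(n+1)(2n+1)/24 - sum(t^3-t)/48 = 1710/24 - 54/48 = 70.125.
        z = (W - E[W]) / sqrt(Var[W]) = (12.5 - 22.5) / 8.3741 = -1.1942.
        Two-sided p = 2*Phi(z) = 0.232414.
Step 6: alpha = 0.1. fail to reject H0.

W+ = 32.5, W- = 12.5, W = min = 12.5, p = 0.232414, fail to reject H0.
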